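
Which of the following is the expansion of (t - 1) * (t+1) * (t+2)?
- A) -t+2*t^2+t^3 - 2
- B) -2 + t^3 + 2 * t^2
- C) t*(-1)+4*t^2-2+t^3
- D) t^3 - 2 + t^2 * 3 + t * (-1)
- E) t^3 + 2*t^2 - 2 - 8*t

Expanding (t - 1) * (t+1) * (t+2):
= -t+2*t^2+t^3 - 2
A) -t+2*t^2+t^3 - 2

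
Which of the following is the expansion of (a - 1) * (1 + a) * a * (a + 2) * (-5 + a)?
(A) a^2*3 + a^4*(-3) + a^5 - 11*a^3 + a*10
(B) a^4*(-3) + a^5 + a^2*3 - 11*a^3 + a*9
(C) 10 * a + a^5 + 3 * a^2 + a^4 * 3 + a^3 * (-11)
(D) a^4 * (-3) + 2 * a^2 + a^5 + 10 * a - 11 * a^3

Expanding (a - 1) * (1 + a) * a * (a + 2) * (-5 + a):
= a^2*3 + a^4*(-3) + a^5 - 11*a^3 + a*10
A) a^2*3 + a^4*(-3) + a^5 - 11*a^3 + a*10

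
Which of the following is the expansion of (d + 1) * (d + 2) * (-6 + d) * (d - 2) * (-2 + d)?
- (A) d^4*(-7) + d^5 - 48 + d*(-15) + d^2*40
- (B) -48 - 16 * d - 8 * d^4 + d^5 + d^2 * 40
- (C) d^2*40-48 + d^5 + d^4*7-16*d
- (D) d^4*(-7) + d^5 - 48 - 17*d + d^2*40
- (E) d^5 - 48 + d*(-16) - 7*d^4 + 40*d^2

Expanding (d + 1) * (d + 2) * (-6 + d) * (d - 2) * (-2 + d):
= d^5 - 48 + d*(-16) - 7*d^4 + 40*d^2
E) d^5 - 48 + d*(-16) - 7*d^4 + 40*d^2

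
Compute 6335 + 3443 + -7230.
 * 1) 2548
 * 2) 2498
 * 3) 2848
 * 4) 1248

First: 6335 + 3443 = 9778
Then: 9778 + -7230 = 2548
1) 2548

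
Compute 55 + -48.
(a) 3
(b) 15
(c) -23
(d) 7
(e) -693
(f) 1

55 + -48 = 7
d) 7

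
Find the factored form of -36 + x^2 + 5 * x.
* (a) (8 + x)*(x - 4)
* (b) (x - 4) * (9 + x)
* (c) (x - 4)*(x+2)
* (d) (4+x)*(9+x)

We need to factor -36 + x^2 + 5 * x.
The factored form is (x - 4) * (9 + x).
b) (x - 4) * (9 + x)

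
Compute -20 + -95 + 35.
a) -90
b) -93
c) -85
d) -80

First: -20 + -95 = -115
Then: -115 + 35 = -80
d) -80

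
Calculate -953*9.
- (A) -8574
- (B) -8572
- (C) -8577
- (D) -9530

-953 * 9 = -8577
C) -8577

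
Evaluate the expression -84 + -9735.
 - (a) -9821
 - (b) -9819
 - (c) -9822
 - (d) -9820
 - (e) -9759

-84 + -9735 = -9819
b) -9819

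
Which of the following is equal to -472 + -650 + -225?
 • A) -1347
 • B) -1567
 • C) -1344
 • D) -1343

First: -472 + -650 = -1122
Then: -1122 + -225 = -1347
A) -1347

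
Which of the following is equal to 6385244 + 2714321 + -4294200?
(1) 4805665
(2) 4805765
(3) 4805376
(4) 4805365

First: 6385244 + 2714321 = 9099565
Then: 9099565 + -4294200 = 4805365
4) 4805365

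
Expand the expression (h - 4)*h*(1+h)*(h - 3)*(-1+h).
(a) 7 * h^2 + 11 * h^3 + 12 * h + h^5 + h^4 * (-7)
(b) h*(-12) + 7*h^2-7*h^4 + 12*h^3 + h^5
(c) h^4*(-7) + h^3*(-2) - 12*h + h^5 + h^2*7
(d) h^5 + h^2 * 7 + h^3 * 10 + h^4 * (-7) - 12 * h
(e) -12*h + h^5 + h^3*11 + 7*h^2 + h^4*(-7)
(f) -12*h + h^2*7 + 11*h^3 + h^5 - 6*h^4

Expanding (h - 4)*h*(1+h)*(h - 3)*(-1+h):
= -12*h + h^5 + h^3*11 + 7*h^2 + h^4*(-7)
e) -12*h + h^5 + h^3*11 + 7*h^2 + h^4*(-7)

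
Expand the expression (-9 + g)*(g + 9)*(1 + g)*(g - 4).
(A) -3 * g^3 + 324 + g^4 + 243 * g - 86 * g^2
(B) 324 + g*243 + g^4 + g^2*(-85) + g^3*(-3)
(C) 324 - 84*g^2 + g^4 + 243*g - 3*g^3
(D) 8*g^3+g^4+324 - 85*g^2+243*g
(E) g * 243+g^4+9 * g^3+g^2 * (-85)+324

Expanding (-9 + g)*(g + 9)*(1 + g)*(g - 4):
= 324 + g*243 + g^4 + g^2*(-85) + g^3*(-3)
B) 324 + g*243 + g^4 + g^2*(-85) + g^3*(-3)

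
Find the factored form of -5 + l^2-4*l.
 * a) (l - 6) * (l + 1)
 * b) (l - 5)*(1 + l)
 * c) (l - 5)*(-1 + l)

We need to factor -5 + l^2-4*l.
The factored form is (l - 5)*(1 + l).
b) (l - 5)*(1 + l)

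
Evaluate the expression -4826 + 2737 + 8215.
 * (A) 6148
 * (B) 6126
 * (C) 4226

First: -4826 + 2737 = -2089
Then: -2089 + 8215 = 6126
B) 6126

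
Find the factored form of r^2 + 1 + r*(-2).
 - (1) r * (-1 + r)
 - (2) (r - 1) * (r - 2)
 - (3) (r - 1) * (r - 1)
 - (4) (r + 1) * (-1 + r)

We need to factor r^2 + 1 + r*(-2).
The factored form is (r - 1) * (r - 1).
3) (r - 1) * (r - 1)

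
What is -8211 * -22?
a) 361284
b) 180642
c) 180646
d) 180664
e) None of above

-8211 * -22 = 180642
b) 180642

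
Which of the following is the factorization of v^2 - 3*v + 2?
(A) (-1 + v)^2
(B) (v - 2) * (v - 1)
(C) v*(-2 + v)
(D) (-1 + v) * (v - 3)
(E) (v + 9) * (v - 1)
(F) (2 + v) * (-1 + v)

We need to factor v^2 - 3*v + 2.
The factored form is (v - 2) * (v - 1).
B) (v - 2) * (v - 1)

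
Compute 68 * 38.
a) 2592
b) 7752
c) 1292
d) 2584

68 * 38 = 2584
d) 2584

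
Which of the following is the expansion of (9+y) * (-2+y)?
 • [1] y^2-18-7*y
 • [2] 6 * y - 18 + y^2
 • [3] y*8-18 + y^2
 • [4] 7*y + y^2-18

Expanding (9+y) * (-2+y):
= 7*y + y^2-18
4) 7*y + y^2-18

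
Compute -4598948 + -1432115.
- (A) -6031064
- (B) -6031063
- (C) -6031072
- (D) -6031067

-4598948 + -1432115 = -6031063
B) -6031063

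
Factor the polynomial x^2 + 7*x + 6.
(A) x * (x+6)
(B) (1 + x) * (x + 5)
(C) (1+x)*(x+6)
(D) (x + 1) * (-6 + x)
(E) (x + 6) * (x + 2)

We need to factor x^2 + 7*x + 6.
The factored form is (1+x)*(x+6).
C) (1+x)*(x+6)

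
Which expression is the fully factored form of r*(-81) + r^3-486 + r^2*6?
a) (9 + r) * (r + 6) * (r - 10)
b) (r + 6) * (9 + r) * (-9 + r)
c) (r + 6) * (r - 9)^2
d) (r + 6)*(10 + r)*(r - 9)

We need to factor r*(-81) + r^3-486 + r^2*6.
The factored form is (r + 6) * (9 + r) * (-9 + r).
b) (r + 6) * (9 + r) * (-9 + r)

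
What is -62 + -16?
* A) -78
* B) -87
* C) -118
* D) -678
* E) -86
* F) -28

-62 + -16 = -78
A) -78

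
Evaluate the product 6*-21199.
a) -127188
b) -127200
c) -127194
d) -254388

6 * -21199 = -127194
c) -127194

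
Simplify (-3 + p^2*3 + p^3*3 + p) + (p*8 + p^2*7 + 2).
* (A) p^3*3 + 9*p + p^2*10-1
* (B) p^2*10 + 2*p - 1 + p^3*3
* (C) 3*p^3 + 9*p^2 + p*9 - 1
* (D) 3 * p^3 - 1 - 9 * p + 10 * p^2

Adding the polynomials and combining like terms:
(-3 + p^2*3 + p^3*3 + p) + (p*8 + p^2*7 + 2)
= p^3*3 + 9*p + p^2*10-1
A) p^3*3 + 9*p + p^2*10-1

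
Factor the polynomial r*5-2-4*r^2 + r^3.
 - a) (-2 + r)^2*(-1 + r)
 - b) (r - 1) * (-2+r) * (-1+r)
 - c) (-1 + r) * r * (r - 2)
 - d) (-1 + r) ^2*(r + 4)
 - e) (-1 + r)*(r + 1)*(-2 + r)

We need to factor r*5-2-4*r^2 + r^3.
The factored form is (r - 1) * (-2+r) * (-1+r).
b) (r - 1) * (-2+r) * (-1+r)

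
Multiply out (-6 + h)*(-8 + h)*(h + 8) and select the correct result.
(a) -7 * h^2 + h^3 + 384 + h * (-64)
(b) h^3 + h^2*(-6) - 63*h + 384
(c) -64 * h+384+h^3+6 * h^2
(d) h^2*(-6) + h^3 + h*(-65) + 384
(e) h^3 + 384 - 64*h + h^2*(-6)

Expanding (-6 + h)*(-8 + h)*(h + 8):
= h^3 + 384 - 64*h + h^2*(-6)
e) h^3 + 384 - 64*h + h^2*(-6)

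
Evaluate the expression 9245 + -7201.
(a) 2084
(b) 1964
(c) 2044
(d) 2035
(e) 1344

9245 + -7201 = 2044
c) 2044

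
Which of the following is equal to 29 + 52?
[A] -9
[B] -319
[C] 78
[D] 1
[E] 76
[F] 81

29 + 52 = 81
F) 81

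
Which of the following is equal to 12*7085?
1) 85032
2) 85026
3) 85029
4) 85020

12 * 7085 = 85020
4) 85020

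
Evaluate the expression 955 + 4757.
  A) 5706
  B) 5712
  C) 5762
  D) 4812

955 + 4757 = 5712
B) 5712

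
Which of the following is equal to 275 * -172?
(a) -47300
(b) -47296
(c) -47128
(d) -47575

275 * -172 = -47300
a) -47300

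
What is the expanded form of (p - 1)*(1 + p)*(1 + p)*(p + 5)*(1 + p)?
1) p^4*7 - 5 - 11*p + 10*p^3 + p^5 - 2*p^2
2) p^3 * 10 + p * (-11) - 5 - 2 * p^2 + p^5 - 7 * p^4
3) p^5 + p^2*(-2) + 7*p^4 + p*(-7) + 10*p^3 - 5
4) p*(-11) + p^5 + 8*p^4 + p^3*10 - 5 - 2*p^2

Expanding (p - 1)*(1 + p)*(1 + p)*(p + 5)*(1 + p):
= p^4*7 - 5 - 11*p + 10*p^3 + p^5 - 2*p^2
1) p^4*7 - 5 - 11*p + 10*p^3 + p^5 - 2*p^2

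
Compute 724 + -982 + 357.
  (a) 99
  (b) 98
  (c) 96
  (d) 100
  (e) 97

First: 724 + -982 = -258
Then: -258 + 357 = 99
a) 99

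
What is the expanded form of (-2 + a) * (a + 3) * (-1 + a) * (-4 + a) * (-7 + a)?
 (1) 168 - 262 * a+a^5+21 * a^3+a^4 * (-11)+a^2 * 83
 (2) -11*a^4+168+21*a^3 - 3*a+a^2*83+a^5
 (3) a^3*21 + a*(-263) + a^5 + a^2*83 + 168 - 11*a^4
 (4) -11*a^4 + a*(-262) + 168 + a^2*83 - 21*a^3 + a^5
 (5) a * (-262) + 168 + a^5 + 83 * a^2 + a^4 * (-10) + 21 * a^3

Expanding (-2 + a) * (a + 3) * (-1 + a) * (-4 + a) * (-7 + a):
= 168 - 262 * a+a^5+21 * a^3+a^4 * (-11)+a^2 * 83
1) 168 - 262 * a+a^5+21 * a^3+a^4 * (-11)+a^2 * 83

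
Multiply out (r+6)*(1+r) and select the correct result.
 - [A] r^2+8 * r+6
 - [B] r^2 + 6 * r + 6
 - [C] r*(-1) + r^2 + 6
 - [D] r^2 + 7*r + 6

Expanding (r+6)*(1+r):
= r^2 + 7*r + 6
D) r^2 + 7*r + 6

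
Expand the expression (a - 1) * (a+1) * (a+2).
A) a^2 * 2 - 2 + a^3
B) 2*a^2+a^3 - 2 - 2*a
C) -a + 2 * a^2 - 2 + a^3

Expanding (a - 1) * (a+1) * (a+2):
= -a + 2 * a^2 - 2 + a^3
C) -a + 2 * a^2 - 2 + a^3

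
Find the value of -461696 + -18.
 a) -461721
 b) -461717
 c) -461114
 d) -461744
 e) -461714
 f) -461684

-461696 + -18 = -461714
e) -461714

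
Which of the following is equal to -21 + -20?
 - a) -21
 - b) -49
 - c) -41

-21 + -20 = -41
c) -41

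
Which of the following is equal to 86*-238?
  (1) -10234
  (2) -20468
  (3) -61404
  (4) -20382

86 * -238 = -20468
2) -20468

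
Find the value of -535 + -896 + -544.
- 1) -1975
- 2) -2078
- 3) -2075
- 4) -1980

First: -535 + -896 = -1431
Then: -1431 + -544 = -1975
1) -1975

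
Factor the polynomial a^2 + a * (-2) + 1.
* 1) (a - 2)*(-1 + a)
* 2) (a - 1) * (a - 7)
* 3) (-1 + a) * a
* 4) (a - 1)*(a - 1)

We need to factor a^2 + a * (-2) + 1.
The factored form is (a - 1)*(a - 1).
4) (a - 1)*(a - 1)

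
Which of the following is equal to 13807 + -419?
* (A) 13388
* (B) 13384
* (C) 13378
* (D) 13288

13807 + -419 = 13388
A) 13388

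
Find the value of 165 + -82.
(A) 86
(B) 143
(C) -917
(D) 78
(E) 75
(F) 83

165 + -82 = 83
F) 83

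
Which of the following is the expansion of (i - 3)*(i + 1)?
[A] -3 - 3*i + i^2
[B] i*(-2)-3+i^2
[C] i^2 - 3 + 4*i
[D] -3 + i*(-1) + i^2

Expanding (i - 3)*(i + 1):
= i*(-2)-3+i^2
B) i*(-2)-3+i^2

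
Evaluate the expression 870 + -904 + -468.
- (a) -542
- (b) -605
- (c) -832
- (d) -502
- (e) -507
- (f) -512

First: 870 + -904 = -34
Then: -34 + -468 = -502
d) -502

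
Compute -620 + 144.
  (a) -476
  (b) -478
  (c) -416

-620 + 144 = -476
a) -476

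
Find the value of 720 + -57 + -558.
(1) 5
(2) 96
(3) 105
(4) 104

First: 720 + -57 = 663
Then: 663 + -558 = 105
3) 105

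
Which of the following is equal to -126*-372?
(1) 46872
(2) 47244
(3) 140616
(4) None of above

-126 * -372 = 46872
1) 46872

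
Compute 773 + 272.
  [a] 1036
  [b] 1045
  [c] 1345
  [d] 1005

773 + 272 = 1045
b) 1045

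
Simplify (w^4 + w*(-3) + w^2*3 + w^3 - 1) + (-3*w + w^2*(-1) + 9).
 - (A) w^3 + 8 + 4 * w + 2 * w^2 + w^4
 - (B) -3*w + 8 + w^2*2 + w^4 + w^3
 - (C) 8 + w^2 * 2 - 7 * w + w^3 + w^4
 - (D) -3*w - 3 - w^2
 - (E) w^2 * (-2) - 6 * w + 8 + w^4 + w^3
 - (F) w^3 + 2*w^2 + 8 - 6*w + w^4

Adding the polynomials and combining like terms:
(w^4 + w*(-3) + w^2*3 + w^3 - 1) + (-3*w + w^2*(-1) + 9)
= w^3 + 2*w^2 + 8 - 6*w + w^4
F) w^3 + 2*w^2 + 8 - 6*w + w^4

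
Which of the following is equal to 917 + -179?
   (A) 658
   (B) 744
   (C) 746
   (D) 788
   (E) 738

917 + -179 = 738
E) 738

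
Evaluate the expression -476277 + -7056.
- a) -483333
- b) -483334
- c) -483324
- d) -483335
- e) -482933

-476277 + -7056 = -483333
a) -483333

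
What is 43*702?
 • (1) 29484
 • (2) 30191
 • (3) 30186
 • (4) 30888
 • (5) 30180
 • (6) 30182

43 * 702 = 30186
3) 30186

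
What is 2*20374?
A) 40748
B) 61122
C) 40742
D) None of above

2 * 20374 = 40748
A) 40748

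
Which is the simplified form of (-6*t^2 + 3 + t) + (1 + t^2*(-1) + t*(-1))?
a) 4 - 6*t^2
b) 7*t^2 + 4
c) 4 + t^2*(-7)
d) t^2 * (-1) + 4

Adding the polynomials and combining like terms:
(-6*t^2 + 3 + t) + (1 + t^2*(-1) + t*(-1))
= 4 + t^2*(-7)
c) 4 + t^2*(-7)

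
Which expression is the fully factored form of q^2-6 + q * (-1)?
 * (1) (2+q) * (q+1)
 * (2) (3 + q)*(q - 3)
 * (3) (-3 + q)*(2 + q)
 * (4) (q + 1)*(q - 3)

We need to factor q^2-6 + q * (-1).
The factored form is (-3 + q)*(2 + q).
3) (-3 + q)*(2 + q)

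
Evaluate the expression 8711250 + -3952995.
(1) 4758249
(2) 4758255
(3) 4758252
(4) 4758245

8711250 + -3952995 = 4758255
2) 4758255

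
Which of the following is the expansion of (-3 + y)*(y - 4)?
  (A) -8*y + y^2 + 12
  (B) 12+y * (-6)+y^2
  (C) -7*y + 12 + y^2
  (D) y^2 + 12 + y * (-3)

Expanding (-3 + y)*(y - 4):
= -7*y + 12 + y^2
C) -7*y + 12 + y^2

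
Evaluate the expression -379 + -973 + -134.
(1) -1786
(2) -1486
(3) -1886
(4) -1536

First: -379 + -973 = -1352
Then: -1352 + -134 = -1486
2) -1486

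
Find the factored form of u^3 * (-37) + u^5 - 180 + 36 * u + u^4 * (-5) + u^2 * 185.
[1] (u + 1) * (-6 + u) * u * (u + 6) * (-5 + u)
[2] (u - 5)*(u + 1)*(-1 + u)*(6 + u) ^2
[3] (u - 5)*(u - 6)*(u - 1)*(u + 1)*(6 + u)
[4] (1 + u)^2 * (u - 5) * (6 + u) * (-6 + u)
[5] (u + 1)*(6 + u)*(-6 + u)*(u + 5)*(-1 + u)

We need to factor u^3 * (-37) + u^5 - 180 + 36 * u + u^4 * (-5) + u^2 * 185.
The factored form is (u - 5)*(u - 6)*(u - 1)*(u + 1)*(6 + u).
3) (u - 5)*(u - 6)*(u - 1)*(u + 1)*(6 + u)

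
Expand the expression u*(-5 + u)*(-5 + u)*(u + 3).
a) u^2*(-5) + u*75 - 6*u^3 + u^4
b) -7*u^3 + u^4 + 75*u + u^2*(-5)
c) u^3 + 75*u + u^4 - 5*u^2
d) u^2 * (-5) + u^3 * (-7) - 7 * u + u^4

Expanding u*(-5 + u)*(-5 + u)*(u + 3):
= -7*u^3 + u^4 + 75*u + u^2*(-5)
b) -7*u^3 + u^4 + 75*u + u^2*(-5)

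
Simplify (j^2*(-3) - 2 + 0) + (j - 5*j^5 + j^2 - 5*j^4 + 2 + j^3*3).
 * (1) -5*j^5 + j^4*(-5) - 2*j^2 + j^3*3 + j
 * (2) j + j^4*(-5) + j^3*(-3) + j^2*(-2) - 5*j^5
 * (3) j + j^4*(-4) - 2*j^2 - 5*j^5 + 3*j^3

Adding the polynomials and combining like terms:
(j^2*(-3) - 2 + 0) + (j - 5*j^5 + j^2 - 5*j^4 + 2 + j^3*3)
= -5*j^5 + j^4*(-5) - 2*j^2 + j^3*3 + j
1) -5*j^5 + j^4*(-5) - 2*j^2 + j^3*3 + j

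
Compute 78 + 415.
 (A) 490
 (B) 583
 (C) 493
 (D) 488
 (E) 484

78 + 415 = 493
C) 493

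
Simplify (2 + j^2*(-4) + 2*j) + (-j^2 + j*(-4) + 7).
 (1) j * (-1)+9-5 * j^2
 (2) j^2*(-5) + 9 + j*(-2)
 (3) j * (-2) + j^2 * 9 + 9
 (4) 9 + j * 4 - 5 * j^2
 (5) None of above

Adding the polynomials and combining like terms:
(2 + j^2*(-4) + 2*j) + (-j^2 + j*(-4) + 7)
= j^2*(-5) + 9 + j*(-2)
2) j^2*(-5) + 9 + j*(-2)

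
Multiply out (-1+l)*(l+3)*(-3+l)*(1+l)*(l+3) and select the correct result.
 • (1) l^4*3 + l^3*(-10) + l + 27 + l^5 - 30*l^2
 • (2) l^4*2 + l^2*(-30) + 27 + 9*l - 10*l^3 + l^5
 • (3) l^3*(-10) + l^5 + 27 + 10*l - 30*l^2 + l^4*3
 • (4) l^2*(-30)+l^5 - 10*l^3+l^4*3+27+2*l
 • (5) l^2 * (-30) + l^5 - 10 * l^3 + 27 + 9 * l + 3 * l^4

Expanding (-1+l)*(l+3)*(-3+l)*(1+l)*(l+3):
= l^2 * (-30) + l^5 - 10 * l^3 + 27 + 9 * l + 3 * l^4
5) l^2 * (-30) + l^5 - 10 * l^3 + 27 + 9 * l + 3 * l^4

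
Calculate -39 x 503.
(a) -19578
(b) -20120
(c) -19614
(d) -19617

-39 * 503 = -19617
d) -19617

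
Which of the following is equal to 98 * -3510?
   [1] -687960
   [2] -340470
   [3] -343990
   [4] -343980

98 * -3510 = -343980
4) -343980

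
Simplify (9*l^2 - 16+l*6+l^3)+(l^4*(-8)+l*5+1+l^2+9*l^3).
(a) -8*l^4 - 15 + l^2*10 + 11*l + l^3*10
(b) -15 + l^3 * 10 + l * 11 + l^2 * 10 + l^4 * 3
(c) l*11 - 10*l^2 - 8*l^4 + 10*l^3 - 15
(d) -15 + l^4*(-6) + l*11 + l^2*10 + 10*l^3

Adding the polynomials and combining like terms:
(9*l^2 - 16 + l*6 + l^3) + (l^4*(-8) + l*5 + 1 + l^2 + 9*l^3)
= -8*l^4 - 15 + l^2*10 + 11*l + l^3*10
a) -8*l^4 - 15 + l^2*10 + 11*l + l^3*10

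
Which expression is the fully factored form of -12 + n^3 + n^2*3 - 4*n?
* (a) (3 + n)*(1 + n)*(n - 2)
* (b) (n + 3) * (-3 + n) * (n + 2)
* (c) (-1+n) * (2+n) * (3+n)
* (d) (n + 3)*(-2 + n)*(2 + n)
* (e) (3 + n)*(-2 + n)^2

We need to factor -12 + n^3 + n^2*3 - 4*n.
The factored form is (n + 3)*(-2 + n)*(2 + n).
d) (n + 3)*(-2 + n)*(2 + n)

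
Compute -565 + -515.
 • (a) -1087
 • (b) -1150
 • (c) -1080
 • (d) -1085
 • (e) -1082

-565 + -515 = -1080
c) -1080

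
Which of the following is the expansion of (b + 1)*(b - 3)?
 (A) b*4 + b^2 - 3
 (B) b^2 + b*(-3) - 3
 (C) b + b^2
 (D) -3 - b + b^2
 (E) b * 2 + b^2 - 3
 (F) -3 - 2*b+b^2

Expanding (b + 1)*(b - 3):
= -3 - 2*b+b^2
F) -3 - 2*b+b^2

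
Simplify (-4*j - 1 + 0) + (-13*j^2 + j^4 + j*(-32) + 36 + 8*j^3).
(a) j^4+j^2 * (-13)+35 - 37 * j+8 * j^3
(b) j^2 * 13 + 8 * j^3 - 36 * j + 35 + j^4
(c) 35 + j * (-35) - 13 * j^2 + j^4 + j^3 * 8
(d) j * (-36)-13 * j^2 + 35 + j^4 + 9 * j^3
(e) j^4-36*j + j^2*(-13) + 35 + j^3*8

Adding the polynomials and combining like terms:
(-4*j - 1 + 0) + (-13*j^2 + j^4 + j*(-32) + 36 + 8*j^3)
= j^4-36*j + j^2*(-13) + 35 + j^3*8
e) j^4-36*j + j^2*(-13) + 35 + j^3*8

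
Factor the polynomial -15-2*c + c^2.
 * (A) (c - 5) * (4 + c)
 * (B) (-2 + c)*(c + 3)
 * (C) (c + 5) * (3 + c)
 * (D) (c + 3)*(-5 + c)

We need to factor -15-2*c + c^2.
The factored form is (c + 3)*(-5 + c).
D) (c + 3)*(-5 + c)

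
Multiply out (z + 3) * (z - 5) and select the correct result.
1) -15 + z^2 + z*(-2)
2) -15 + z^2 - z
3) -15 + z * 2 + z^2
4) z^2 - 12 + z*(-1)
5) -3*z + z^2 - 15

Expanding (z + 3) * (z - 5):
= -15 + z^2 + z*(-2)
1) -15 + z^2 + z*(-2)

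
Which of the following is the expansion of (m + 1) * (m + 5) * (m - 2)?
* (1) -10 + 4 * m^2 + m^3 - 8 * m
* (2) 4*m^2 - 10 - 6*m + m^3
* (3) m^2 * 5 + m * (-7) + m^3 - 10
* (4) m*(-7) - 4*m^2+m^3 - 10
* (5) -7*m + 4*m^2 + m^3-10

Expanding (m + 1) * (m + 5) * (m - 2):
= -7*m + 4*m^2 + m^3-10
5) -7*m + 4*m^2 + m^3-10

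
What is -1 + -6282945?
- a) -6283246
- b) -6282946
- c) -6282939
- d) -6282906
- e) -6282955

-1 + -6282945 = -6282946
b) -6282946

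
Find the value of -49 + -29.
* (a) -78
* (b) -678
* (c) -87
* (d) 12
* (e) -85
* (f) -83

-49 + -29 = -78
a) -78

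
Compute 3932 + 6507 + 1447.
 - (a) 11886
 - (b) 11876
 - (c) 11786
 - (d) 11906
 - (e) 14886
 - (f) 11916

First: 3932 + 6507 = 10439
Then: 10439 + 1447 = 11886
a) 11886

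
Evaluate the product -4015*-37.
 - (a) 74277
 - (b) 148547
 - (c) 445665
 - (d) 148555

-4015 * -37 = 148555
d) 148555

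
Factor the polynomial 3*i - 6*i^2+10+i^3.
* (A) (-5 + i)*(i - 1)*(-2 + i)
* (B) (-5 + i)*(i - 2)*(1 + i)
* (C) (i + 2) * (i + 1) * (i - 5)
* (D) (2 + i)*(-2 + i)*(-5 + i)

We need to factor 3*i - 6*i^2+10+i^3.
The factored form is (-5 + i)*(i - 2)*(1 + i).
B) (-5 + i)*(i - 2)*(1 + i)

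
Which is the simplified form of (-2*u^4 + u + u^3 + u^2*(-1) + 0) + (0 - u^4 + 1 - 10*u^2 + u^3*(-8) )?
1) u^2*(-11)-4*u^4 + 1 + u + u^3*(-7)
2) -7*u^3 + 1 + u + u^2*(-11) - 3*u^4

Adding the polynomials and combining like terms:
(-2*u^4 + u + u^3 + u^2*(-1) + 0) + (0 - u^4 + 1 - 10*u^2 + u^3*(-8))
= -7*u^3 + 1 + u + u^2*(-11) - 3*u^4
2) -7*u^3 + 1 + u + u^2*(-11) - 3*u^4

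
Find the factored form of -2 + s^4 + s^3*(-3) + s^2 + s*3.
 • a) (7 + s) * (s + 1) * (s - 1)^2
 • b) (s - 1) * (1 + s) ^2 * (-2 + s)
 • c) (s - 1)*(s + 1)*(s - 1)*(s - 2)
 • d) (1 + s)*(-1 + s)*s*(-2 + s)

We need to factor -2 + s^4 + s^3*(-3) + s^2 + s*3.
The factored form is (s - 1)*(s + 1)*(s - 1)*(s - 2).
c) (s - 1)*(s + 1)*(s - 1)*(s - 2)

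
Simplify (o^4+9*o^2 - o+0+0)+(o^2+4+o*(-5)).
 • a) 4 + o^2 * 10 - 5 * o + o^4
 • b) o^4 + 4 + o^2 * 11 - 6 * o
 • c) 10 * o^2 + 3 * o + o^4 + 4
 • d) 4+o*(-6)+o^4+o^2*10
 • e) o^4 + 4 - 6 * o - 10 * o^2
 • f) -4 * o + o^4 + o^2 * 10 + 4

Adding the polynomials and combining like terms:
(o^4 + 9*o^2 - o + 0 + 0) + (o^2 + 4 + o*(-5))
= 4+o*(-6)+o^4+o^2*10
d) 4+o*(-6)+o^4+o^2*10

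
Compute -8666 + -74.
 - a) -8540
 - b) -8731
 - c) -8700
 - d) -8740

-8666 + -74 = -8740
d) -8740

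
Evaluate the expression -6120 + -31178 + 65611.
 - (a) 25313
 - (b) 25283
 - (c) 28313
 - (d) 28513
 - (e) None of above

First: -6120 + -31178 = -37298
Then: -37298 + 65611 = 28313
c) 28313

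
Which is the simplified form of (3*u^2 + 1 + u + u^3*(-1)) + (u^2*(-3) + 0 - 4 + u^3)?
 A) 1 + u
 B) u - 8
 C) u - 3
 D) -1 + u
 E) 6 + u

Adding the polynomials and combining like terms:
(3*u^2 + 1 + u + u^3*(-1)) + (u^2*(-3) + 0 - 4 + u^3)
= u - 3
C) u - 3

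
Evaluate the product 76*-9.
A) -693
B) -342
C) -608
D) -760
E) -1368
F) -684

76 * -9 = -684
F) -684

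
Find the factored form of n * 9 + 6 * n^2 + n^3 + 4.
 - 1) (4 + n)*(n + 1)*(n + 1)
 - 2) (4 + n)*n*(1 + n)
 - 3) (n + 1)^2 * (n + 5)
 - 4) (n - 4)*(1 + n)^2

We need to factor n * 9 + 6 * n^2 + n^3 + 4.
The factored form is (4 + n)*(n + 1)*(n + 1).
1) (4 + n)*(n + 1)*(n + 1)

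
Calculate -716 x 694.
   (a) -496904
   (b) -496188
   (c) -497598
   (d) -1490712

-716 * 694 = -496904
a) -496904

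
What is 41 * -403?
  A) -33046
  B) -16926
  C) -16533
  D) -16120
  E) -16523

41 * -403 = -16523
E) -16523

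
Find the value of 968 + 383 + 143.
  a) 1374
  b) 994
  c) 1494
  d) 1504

First: 968 + 383 = 1351
Then: 1351 + 143 = 1494
c) 1494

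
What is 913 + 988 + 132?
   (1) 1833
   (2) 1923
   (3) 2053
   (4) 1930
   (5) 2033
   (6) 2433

First: 913 + 988 = 1901
Then: 1901 + 132 = 2033
5) 2033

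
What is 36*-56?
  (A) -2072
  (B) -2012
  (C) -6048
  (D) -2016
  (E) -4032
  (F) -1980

36 * -56 = -2016
D) -2016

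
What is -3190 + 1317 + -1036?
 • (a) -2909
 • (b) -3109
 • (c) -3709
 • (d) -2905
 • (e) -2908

First: -3190 + 1317 = -1873
Then: -1873 + -1036 = -2909
a) -2909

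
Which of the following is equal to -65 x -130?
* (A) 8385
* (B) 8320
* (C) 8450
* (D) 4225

-65 * -130 = 8450
C) 8450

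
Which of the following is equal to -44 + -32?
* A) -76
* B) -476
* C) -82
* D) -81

-44 + -32 = -76
A) -76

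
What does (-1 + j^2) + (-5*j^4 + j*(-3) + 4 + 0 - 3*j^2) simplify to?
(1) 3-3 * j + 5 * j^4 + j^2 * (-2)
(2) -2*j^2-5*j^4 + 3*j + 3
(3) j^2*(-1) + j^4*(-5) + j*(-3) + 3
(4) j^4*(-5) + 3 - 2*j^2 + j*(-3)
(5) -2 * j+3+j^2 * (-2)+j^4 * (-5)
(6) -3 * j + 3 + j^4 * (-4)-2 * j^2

Adding the polynomials and combining like terms:
(-1 + j^2) + (-5*j^4 + j*(-3) + 4 + 0 - 3*j^2)
= j^4*(-5) + 3 - 2*j^2 + j*(-3)
4) j^4*(-5) + 3 - 2*j^2 + j*(-3)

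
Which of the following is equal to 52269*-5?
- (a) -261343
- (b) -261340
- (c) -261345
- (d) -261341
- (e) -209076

52269 * -5 = -261345
c) -261345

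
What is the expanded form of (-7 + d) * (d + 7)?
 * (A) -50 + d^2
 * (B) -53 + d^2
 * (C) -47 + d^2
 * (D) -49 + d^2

Expanding (-7 + d) * (d + 7):
= -49 + d^2
D) -49 + d^2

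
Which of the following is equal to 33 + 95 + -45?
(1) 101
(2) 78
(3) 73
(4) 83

First: 33 + 95 = 128
Then: 128 + -45 = 83
4) 83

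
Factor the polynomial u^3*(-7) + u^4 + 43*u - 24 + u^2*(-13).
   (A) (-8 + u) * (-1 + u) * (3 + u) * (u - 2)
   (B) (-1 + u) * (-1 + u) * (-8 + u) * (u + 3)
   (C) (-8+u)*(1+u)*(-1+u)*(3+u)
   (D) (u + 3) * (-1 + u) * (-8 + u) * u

We need to factor u^3*(-7) + u^4 + 43*u - 24 + u^2*(-13).
The factored form is (-1 + u) * (-1 + u) * (-8 + u) * (u + 3).
B) (-1 + u) * (-1 + u) * (-8 + u) * (u + 3)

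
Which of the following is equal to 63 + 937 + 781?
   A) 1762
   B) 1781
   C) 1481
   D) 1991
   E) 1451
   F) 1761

First: 63 + 937 = 1000
Then: 1000 + 781 = 1781
B) 1781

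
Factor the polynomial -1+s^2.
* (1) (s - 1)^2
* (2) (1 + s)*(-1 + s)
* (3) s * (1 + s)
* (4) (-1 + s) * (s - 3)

We need to factor -1+s^2.
The factored form is (1 + s)*(-1 + s).
2) (1 + s)*(-1 + s)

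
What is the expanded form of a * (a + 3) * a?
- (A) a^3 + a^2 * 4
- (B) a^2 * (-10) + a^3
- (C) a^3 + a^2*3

Expanding a * (a + 3) * a:
= a^3 + a^2*3
C) a^3 + a^2*3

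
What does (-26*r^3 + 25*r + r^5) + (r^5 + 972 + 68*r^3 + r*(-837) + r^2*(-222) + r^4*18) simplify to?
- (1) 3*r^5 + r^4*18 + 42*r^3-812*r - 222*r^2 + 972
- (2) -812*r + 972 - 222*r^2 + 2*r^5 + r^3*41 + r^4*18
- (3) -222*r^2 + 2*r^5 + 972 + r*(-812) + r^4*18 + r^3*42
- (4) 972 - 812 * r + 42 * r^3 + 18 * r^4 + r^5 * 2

Adding the polynomials and combining like terms:
(-26*r^3 + 25*r + r^5) + (r^5 + 972 + 68*r^3 + r*(-837) + r^2*(-222) + r^4*18)
= -222*r^2 + 2*r^5 + 972 + r*(-812) + r^4*18 + r^3*42
3) -222*r^2 + 2*r^5 + 972 + r*(-812) + r^4*18 + r^3*42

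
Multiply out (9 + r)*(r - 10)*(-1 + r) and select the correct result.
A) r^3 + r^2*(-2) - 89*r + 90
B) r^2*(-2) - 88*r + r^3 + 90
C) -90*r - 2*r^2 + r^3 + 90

Expanding (9 + r)*(r - 10)*(-1 + r):
= r^3 + r^2*(-2) - 89*r + 90
A) r^3 + r^2*(-2) - 89*r + 90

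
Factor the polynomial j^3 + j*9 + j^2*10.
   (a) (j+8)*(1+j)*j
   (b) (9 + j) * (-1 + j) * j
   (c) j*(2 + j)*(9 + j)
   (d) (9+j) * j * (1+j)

We need to factor j^3 + j*9 + j^2*10.
The factored form is (9+j) * j * (1+j).
d) (9+j) * j * (1+j)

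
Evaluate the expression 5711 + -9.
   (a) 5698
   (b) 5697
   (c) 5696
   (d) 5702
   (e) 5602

5711 + -9 = 5702
d) 5702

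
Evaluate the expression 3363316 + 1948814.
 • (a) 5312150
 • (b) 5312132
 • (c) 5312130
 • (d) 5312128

3363316 + 1948814 = 5312130
c) 5312130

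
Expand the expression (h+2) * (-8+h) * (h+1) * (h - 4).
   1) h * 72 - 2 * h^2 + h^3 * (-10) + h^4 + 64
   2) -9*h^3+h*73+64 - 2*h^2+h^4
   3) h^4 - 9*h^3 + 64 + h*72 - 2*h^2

Expanding (h+2) * (-8+h) * (h+1) * (h - 4):
= h^4 - 9*h^3 + 64 + h*72 - 2*h^2
3) h^4 - 9*h^3 + 64 + h*72 - 2*h^2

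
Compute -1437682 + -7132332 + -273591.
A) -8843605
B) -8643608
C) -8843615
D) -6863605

First: -1437682 + -7132332 = -8570014
Then: -8570014 + -273591 = -8843605
A) -8843605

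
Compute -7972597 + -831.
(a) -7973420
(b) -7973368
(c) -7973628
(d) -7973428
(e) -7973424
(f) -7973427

-7972597 + -831 = -7973428
d) -7973428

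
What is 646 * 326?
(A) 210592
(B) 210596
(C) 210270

646 * 326 = 210596
B) 210596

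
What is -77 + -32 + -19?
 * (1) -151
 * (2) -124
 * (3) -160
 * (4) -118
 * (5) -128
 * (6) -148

First: -77 + -32 = -109
Then: -109 + -19 = -128
5) -128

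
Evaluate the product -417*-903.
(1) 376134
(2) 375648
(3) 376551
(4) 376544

-417 * -903 = 376551
3) 376551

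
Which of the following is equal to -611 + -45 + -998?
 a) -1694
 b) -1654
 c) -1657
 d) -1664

First: -611 + -45 = -656
Then: -656 + -998 = -1654
b) -1654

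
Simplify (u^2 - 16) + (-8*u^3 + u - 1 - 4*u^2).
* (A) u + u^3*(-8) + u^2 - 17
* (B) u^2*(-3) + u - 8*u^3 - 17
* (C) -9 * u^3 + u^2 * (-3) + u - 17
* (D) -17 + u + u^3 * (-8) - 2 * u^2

Adding the polynomials and combining like terms:
(u^2 - 16) + (-8*u^3 + u - 1 - 4*u^2)
= u^2*(-3) + u - 8*u^3 - 17
B) u^2*(-3) + u - 8*u^3 - 17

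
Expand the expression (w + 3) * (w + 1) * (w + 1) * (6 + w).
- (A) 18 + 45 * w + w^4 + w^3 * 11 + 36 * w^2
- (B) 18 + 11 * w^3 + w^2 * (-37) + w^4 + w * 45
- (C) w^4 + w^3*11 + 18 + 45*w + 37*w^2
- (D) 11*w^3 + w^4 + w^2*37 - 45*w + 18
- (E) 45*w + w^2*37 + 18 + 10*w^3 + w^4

Expanding (w + 3) * (w + 1) * (w + 1) * (6 + w):
= w^4 + w^3*11 + 18 + 45*w + 37*w^2
C) w^4 + w^3*11 + 18 + 45*w + 37*w^2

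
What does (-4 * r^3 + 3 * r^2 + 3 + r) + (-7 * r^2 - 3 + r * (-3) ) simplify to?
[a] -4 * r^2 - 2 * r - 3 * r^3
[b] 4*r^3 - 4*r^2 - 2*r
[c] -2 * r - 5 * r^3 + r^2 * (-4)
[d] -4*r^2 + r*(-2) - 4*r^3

Adding the polynomials and combining like terms:
(-4*r^3 + 3*r^2 + 3 + r) + (-7*r^2 - 3 + r*(-3))
= -4*r^2 + r*(-2) - 4*r^3
d) -4*r^2 + r*(-2) - 4*r^3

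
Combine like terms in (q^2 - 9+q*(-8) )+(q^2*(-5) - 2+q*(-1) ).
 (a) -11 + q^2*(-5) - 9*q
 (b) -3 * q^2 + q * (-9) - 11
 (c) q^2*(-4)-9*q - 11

Adding the polynomials and combining like terms:
(q^2 - 9 + q*(-8)) + (q^2*(-5) - 2 + q*(-1))
= q^2*(-4)-9*q - 11
c) q^2*(-4)-9*q - 11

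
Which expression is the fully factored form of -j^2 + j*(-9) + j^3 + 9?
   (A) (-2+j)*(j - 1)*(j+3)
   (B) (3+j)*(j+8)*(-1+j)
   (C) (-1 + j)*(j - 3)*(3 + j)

We need to factor -j^2 + j*(-9) + j^3 + 9.
The factored form is (-1 + j)*(j - 3)*(3 + j).
C) (-1 + j)*(j - 3)*(3 + j)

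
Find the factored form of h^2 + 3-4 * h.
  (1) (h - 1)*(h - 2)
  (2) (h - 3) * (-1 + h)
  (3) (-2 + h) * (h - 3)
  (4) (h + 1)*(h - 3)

We need to factor h^2 + 3-4 * h.
The factored form is (h - 3) * (-1 + h).
2) (h - 3) * (-1 + h)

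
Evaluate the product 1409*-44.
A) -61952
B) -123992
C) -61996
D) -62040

1409 * -44 = -61996
C) -61996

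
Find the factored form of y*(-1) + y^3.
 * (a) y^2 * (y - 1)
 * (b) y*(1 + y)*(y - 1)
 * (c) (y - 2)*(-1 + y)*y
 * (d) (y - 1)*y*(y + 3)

We need to factor y*(-1) + y^3.
The factored form is y*(1 + y)*(y - 1).
b) y*(1 + y)*(y - 1)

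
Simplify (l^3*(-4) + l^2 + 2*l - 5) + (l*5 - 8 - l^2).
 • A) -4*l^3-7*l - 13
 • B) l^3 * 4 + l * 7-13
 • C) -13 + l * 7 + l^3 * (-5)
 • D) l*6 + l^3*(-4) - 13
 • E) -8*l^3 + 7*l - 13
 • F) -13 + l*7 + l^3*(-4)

Adding the polynomials and combining like terms:
(l^3*(-4) + l^2 + 2*l - 5) + (l*5 - 8 - l^2)
= -13 + l*7 + l^3*(-4)
F) -13 + l*7 + l^3*(-4)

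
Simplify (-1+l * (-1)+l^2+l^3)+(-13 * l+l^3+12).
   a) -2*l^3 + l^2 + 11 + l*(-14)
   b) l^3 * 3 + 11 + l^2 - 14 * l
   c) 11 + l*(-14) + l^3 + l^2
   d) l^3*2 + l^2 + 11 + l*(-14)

Adding the polynomials and combining like terms:
(-1 + l*(-1) + l^2 + l^3) + (-13*l + l^3 + 12)
= l^3*2 + l^2 + 11 + l*(-14)
d) l^3*2 + l^2 + 11 + l*(-14)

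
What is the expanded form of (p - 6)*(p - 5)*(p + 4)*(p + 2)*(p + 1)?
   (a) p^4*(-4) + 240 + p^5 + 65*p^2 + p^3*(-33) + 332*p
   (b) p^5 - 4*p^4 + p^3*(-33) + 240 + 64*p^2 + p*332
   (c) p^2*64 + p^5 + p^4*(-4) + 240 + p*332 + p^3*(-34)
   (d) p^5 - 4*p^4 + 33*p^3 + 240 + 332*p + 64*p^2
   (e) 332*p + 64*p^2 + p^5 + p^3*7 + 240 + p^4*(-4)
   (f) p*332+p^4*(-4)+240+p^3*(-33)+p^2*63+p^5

Expanding (p - 6)*(p - 5)*(p + 4)*(p + 2)*(p + 1):
= p^5 - 4*p^4 + p^3*(-33) + 240 + 64*p^2 + p*332
b) p^5 - 4*p^4 + p^3*(-33) + 240 + 64*p^2 + p*332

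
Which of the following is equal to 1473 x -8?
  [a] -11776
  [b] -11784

1473 * -8 = -11784
b) -11784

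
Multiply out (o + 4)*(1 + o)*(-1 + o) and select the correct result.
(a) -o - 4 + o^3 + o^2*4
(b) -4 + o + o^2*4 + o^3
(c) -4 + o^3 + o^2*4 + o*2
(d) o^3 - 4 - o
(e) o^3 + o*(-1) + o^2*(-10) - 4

Expanding (o + 4)*(1 + o)*(-1 + o):
= -o - 4 + o^3 + o^2*4
a) -o - 4 + o^3 + o^2*4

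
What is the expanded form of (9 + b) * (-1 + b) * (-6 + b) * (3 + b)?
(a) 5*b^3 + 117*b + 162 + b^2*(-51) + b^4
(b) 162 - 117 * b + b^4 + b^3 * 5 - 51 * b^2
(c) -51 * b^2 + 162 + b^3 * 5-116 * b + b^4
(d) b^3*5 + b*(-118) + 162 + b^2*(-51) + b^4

Expanding (9 + b) * (-1 + b) * (-6 + b) * (3 + b):
= 162 - 117 * b + b^4 + b^3 * 5 - 51 * b^2
b) 162 - 117 * b + b^4 + b^3 * 5 - 51 * b^2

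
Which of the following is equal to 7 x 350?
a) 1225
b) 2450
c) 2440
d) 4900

7 * 350 = 2450
b) 2450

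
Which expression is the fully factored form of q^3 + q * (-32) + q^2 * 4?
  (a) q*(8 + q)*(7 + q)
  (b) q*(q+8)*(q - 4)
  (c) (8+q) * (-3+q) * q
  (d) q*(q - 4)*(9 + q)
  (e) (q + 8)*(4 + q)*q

We need to factor q^3 + q * (-32) + q^2 * 4.
The factored form is q*(q+8)*(q - 4).
b) q*(q+8)*(q - 4)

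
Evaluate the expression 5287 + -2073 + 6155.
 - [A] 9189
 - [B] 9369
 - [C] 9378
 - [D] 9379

First: 5287 + -2073 = 3214
Then: 3214 + 6155 = 9369
B) 9369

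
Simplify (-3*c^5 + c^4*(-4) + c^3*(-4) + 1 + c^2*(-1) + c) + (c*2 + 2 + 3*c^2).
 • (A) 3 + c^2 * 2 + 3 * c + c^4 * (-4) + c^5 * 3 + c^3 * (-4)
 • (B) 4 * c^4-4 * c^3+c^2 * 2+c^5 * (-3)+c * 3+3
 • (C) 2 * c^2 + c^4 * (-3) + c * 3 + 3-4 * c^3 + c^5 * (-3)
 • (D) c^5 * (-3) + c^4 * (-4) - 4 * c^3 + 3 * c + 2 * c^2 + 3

Adding the polynomials and combining like terms:
(-3*c^5 + c^4*(-4) + c^3*(-4) + 1 + c^2*(-1) + c) + (c*2 + 2 + 3*c^2)
= c^5 * (-3) + c^4 * (-4) - 4 * c^3 + 3 * c + 2 * c^2 + 3
D) c^5 * (-3) + c^4 * (-4) - 4 * c^3 + 3 * c + 2 * c^2 + 3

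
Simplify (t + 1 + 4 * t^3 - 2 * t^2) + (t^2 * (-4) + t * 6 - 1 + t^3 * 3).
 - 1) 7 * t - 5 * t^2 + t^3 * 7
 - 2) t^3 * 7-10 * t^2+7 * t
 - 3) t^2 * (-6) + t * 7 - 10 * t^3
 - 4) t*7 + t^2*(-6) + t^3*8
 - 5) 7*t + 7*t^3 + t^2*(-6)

Adding the polynomials and combining like terms:
(t + 1 + 4*t^3 - 2*t^2) + (t^2*(-4) + t*6 - 1 + t^3*3)
= 7*t + 7*t^3 + t^2*(-6)
5) 7*t + 7*t^3 + t^2*(-6)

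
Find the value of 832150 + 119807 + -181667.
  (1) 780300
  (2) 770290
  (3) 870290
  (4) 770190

First: 832150 + 119807 = 951957
Then: 951957 + -181667 = 770290
2) 770290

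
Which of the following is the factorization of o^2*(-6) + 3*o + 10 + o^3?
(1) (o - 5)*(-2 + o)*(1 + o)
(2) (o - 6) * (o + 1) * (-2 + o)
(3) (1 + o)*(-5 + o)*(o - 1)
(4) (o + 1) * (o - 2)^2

We need to factor o^2*(-6) + 3*o + 10 + o^3.
The factored form is (o - 5)*(-2 + o)*(1 + o).
1) (o - 5)*(-2 + o)*(1 + o)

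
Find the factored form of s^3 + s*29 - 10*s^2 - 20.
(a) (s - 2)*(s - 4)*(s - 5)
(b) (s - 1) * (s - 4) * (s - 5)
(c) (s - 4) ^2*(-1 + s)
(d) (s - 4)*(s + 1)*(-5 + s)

We need to factor s^3 + s*29 - 10*s^2 - 20.
The factored form is (s - 1) * (s - 4) * (s - 5).
b) (s - 1) * (s - 4) * (s - 5)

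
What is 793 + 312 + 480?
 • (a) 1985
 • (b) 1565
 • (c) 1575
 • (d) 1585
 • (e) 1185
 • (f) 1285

First: 793 + 312 = 1105
Then: 1105 + 480 = 1585
d) 1585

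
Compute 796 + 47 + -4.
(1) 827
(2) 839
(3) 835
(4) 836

First: 796 + 47 = 843
Then: 843 + -4 = 839
2) 839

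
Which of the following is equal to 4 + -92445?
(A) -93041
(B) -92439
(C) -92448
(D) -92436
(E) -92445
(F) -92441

4 + -92445 = -92441
F) -92441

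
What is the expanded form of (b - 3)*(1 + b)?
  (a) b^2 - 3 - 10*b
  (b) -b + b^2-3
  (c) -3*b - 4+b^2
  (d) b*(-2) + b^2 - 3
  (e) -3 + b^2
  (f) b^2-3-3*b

Expanding (b - 3)*(1 + b):
= b*(-2) + b^2 - 3
d) b*(-2) + b^2 - 3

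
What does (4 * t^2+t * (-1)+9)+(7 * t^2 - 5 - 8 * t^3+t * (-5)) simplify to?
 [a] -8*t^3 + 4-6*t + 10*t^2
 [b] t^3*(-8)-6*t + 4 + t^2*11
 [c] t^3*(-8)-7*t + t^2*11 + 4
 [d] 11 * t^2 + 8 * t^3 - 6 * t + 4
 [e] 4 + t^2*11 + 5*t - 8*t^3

Adding the polynomials and combining like terms:
(4*t^2 + t*(-1) + 9) + (7*t^2 - 5 - 8*t^3 + t*(-5))
= t^3*(-8)-6*t + 4 + t^2*11
b) t^3*(-8)-6*t + 4 + t^2*11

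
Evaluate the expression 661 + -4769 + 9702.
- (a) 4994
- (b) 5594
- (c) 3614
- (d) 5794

First: 661 + -4769 = -4108
Then: -4108 + 9702 = 5594
b) 5594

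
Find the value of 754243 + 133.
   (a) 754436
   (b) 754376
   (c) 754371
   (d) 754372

754243 + 133 = 754376
b) 754376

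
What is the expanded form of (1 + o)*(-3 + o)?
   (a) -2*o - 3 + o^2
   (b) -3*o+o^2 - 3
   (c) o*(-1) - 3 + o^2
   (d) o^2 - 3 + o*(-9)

Expanding (1 + o)*(-3 + o):
= -2*o - 3 + o^2
a) -2*o - 3 + o^2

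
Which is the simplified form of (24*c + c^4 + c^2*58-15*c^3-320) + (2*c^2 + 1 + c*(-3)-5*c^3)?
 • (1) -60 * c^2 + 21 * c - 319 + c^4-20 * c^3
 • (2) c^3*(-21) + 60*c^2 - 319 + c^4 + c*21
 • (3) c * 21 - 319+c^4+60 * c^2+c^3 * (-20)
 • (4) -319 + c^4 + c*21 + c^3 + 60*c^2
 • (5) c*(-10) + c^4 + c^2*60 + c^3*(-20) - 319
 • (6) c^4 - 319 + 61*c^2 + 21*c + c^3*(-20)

Adding the polynomials and combining like terms:
(24*c + c^4 + c^2*58 - 15*c^3 - 320) + (2*c^2 + 1 + c*(-3) - 5*c^3)
= c * 21 - 319+c^4+60 * c^2+c^3 * (-20)
3) c * 21 - 319+c^4+60 * c^2+c^3 * (-20)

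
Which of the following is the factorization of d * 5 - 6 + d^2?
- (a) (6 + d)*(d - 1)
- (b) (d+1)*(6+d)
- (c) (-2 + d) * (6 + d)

We need to factor d * 5 - 6 + d^2.
The factored form is (6 + d)*(d - 1).
a) (6 + d)*(d - 1)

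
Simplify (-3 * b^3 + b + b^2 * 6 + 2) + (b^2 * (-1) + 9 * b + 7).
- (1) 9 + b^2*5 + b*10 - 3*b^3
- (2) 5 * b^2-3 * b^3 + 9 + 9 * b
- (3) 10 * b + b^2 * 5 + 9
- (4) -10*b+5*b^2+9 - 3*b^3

Adding the polynomials and combining like terms:
(-3*b^3 + b + b^2*6 + 2) + (b^2*(-1) + 9*b + 7)
= 9 + b^2*5 + b*10 - 3*b^3
1) 9 + b^2*5 + b*10 - 3*b^3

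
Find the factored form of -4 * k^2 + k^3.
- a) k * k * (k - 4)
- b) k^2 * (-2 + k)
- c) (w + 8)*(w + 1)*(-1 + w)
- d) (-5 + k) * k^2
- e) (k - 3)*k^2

We need to factor -4 * k^2 + k^3.
The factored form is k * k * (k - 4).
a) k * k * (k - 4)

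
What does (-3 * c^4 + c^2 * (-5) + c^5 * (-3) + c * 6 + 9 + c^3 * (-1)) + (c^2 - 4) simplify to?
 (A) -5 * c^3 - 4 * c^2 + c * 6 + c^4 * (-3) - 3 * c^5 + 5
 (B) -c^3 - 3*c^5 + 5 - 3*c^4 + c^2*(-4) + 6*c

Adding the polynomials and combining like terms:
(-3*c^4 + c^2*(-5) + c^5*(-3) + c*6 + 9 + c^3*(-1)) + (c^2 - 4)
= -c^3 - 3*c^5 + 5 - 3*c^4 + c^2*(-4) + 6*c
B) -c^3 - 3*c^5 + 5 - 3*c^4 + c^2*(-4) + 6*c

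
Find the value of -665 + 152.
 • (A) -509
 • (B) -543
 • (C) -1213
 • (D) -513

-665 + 152 = -513
D) -513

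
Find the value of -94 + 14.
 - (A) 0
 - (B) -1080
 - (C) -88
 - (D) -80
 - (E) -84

-94 + 14 = -80
D) -80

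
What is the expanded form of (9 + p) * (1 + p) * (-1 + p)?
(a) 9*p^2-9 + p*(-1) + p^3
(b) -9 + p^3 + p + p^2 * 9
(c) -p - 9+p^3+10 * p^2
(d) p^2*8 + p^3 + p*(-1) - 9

Expanding (9 + p) * (1 + p) * (-1 + p):
= 9*p^2-9 + p*(-1) + p^3
a) 9*p^2-9 + p*(-1) + p^3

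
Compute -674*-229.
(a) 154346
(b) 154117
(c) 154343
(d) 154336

-674 * -229 = 154346
a) 154346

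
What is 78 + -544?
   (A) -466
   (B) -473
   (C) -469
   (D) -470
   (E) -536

78 + -544 = -466
A) -466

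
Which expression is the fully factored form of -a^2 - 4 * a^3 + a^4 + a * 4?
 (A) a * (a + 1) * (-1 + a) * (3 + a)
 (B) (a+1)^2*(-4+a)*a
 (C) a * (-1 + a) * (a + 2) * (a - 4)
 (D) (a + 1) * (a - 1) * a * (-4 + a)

We need to factor -a^2 - 4 * a^3 + a^4 + a * 4.
The factored form is (a + 1) * (a - 1) * a * (-4 + a).
D) (a + 1) * (a - 1) * a * (-4 + a)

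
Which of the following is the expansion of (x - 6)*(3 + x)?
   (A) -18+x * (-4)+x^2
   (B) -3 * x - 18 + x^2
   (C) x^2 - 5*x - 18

Expanding (x - 6)*(3 + x):
= -3 * x - 18 + x^2
B) -3 * x - 18 + x^2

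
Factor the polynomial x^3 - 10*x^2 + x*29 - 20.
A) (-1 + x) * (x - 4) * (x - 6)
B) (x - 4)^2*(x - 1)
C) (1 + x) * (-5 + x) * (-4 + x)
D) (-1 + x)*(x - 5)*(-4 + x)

We need to factor x^3 - 10*x^2 + x*29 - 20.
The factored form is (-1 + x)*(x - 5)*(-4 + x).
D) (-1 + x)*(x - 5)*(-4 + x)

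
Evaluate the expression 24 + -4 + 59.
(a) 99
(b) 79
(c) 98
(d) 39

First: 24 + -4 = 20
Then: 20 + 59 = 79
b) 79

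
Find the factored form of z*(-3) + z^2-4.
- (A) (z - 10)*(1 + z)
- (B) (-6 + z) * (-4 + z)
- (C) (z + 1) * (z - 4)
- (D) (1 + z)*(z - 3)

We need to factor z*(-3) + z^2-4.
The factored form is (z + 1) * (z - 4).
C) (z + 1) * (z - 4)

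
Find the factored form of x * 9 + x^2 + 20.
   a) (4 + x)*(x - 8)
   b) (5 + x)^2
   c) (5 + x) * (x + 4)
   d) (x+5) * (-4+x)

We need to factor x * 9 + x^2 + 20.
The factored form is (5 + x) * (x + 4).
c) (5 + x) * (x + 4)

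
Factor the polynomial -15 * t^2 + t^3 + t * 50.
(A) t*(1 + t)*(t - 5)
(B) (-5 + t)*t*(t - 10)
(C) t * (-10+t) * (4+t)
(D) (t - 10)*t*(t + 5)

We need to factor -15 * t^2 + t^3 + t * 50.
The factored form is (-5 + t)*t*(t - 10).
B) (-5 + t)*t*(t - 10)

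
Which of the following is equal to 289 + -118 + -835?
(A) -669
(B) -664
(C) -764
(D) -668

First: 289 + -118 = 171
Then: 171 + -835 = -664
B) -664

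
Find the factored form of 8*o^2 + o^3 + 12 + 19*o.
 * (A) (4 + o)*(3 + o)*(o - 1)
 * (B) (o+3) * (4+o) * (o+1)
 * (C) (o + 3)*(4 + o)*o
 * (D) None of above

We need to factor 8*o^2 + o^3 + 12 + 19*o.
The factored form is (o+3) * (4+o) * (o+1).
B) (o+3) * (4+o) * (o+1)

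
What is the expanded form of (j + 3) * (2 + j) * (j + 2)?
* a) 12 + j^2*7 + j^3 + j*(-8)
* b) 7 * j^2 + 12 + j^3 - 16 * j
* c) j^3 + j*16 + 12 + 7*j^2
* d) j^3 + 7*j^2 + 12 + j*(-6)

Expanding (j + 3) * (2 + j) * (j + 2):
= j^3 + j*16 + 12 + 7*j^2
c) j^3 + j*16 + 12 + 7*j^2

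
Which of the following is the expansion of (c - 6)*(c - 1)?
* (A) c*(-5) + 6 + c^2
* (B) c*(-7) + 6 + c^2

Expanding (c - 6)*(c - 1):
= c*(-7) + 6 + c^2
B) c*(-7) + 6 + c^2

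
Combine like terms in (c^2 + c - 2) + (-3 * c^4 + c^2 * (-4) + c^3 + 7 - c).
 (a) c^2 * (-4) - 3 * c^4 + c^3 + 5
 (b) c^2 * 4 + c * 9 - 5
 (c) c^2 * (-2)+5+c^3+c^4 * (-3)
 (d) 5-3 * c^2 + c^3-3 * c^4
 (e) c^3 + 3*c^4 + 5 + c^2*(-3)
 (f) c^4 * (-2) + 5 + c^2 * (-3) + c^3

Adding the polynomials and combining like terms:
(c^2 + c - 2) + (-3*c^4 + c^2*(-4) + c^3 + 7 - c)
= 5-3 * c^2 + c^3-3 * c^4
d) 5-3 * c^2 + c^3-3 * c^4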